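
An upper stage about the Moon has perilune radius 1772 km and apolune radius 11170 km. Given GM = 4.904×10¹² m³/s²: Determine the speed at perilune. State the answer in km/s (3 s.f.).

v ≈ 2.19 km/s

Semi-major axis a = (r_p + r_a)/2 = 6471.0 km = 6.471×10⁶ m.
Vis-viva: v² = μ(2/r − 1/a) = 4.904×10¹² × (1.129×10⁻⁶ − 1.545×10⁻⁷) = 4.777×10⁶ m²/s².
v = 2186 m/s = 2.186 km/s.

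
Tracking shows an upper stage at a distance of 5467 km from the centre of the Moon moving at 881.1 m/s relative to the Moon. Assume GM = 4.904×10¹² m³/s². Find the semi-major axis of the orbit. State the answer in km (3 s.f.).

r = 5.467×10⁶ m.
Specific orbital energy ε = v²/2 − μ/r = (881.1)²/2 − 4.904×10¹²/5.467×10⁶ = -5.088×10⁵ J/kg.
Since ε = −μ/(2a), a = −μ/(2ε) = 4.819×10⁶ m = 4818.7 km.

a ≈ 4820 km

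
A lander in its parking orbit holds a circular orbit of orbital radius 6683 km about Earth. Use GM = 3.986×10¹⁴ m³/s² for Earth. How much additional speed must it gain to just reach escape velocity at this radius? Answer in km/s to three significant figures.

Δv ≈ 3.20 km/s

r = 6683 km = 6.683×10⁶ m.
Circular speed v_c = √(μ/r) = 7723 m/s.
Escape speed v_esc = √(2μ/r) = √2 × v_c = 10920 m/s.
Δv = v_esc − v_c = 3199 m/s = 3.199 km/s.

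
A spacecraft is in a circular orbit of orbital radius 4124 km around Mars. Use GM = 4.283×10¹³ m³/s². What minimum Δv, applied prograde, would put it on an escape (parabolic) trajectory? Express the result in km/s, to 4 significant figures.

Δv ≈ 1.335 km/s

r = 4124 km = 4.124×10⁶ m.
Circular speed v_c = √(μ/r) = 3223 m/s.
Escape speed v_esc = √(2μ/r) = √2 × v_c = 4558 m/s.
Δv = v_esc − v_c = 1335 m/s = 1.335 km/s.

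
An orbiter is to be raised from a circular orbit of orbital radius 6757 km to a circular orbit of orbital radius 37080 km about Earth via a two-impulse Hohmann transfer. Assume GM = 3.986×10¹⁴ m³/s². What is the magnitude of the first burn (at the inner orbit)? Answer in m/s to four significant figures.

Δv ≈ 2309 m/s

r₁ = 6757 km = 6.757×10⁶ m.
r₂ = 37080 km = 3.708×10⁷ m.
Transfer ellipse a_t = (r₁ + r₂)/2 = 2.192×10⁷ m.
At r₁: circular v_c1 = √(μ/r₁) = 7681 m/s; transfer-perigee v_p = √[μ(2/r₁ − 1/a_t)] = 9990 m/s.
Δv₁ = v_p − v_c1 = 2309 m/s.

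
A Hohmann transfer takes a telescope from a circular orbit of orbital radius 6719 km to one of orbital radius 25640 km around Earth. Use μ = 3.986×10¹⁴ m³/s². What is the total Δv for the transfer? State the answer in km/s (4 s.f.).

Δv_total ≈ 3.396 km/s

r₁ = 6719 km = 6.719×10⁶ m.
r₂ = 25640 km = 2.564×10⁷ m.
Transfer ellipse a_t = (r₁ + r₂)/2 = 1.618×10⁷ m.
At r₁: circular v_c1 = √(μ/r₁) = 7702 m/s; transfer-perigee v_p = √[μ(2/r₁ − 1/a_t)] = 9696 m/s.
Δv₁ = v_p − v_c1 = 1994 m/s.
At r₂: circular v_c2 = √(μ/r₂) = 3943 m/s; transfer-apogee v_a = √[μ(2/r₂ − 1/a_t)] = 2541 m/s.
Δv₂ = v_c2 − v_a = 1402 m/s.
Total Δv = Δv₁ + Δv₂ = 3396 m/s = 3.396 km/s.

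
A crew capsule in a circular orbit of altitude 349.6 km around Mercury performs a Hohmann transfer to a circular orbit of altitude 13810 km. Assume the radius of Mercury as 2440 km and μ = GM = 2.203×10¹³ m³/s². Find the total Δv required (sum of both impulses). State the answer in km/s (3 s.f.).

Δv_total ≈ 1.40 km/s

r₁ = 2440 + 349.6 = 2789.6 km = 2.7896×10⁶ m.
r₂ = 2440 + 13810 = 16250 km = 1.6250×10⁷ m.
Transfer ellipse a_t = (r₁ + r₂)/2 = 9.520×10⁶ m.
At r₁: circular v_c1 = √(μ/r₁) = 2810 m/s; transfer-periherm v_p = √[μ(2/r₁ − 1/a_t)] = 3672 m/s.
Δv₁ = v_p − v_c1 = 861.4 m/s.
At r₂: circular v_c2 = √(μ/r₂) = 1164 m/s; transfer-apoherm v_a = √[μ(2/r₂ − 1/a_t)] = 630.3 m/s.
Δv₂ = v_c2 − v_a = 534.1 m/s.
Total Δv = Δv₁ + Δv₂ = 1395 m/s = 1.395 km/s.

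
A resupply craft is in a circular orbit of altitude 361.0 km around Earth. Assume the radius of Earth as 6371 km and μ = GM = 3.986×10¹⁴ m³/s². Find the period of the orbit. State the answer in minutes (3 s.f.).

T ≈ 91.6 minutes

r = 6371 + 361.0 = 6732.0 km = 6.7320×10⁶ m.
Kepler's third law: T = 2π√(r³/μ) = 2π√((6.732×10⁶)³ / 3.986×10¹⁴).
r³/μ = 7.654×10⁵ s², so T = 2π × 8.749×10² = 5.497×10³ s.
Converting: 5.497×10³ s ÷ 60.00 = 91.62 minutes.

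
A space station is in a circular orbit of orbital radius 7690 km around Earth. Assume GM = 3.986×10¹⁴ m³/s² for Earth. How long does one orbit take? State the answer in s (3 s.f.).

r = 7690 km = 7.690×10⁶ m.
Kepler's third law: T = 2π√(r³/μ) = 2π√((7.690×10⁶)³ / 3.986×10¹⁴).
r³/μ = 1.141×10⁶ s², so T = 2π × 1.068×10³ = 6.711×10³ s.

T ≈ 6710 s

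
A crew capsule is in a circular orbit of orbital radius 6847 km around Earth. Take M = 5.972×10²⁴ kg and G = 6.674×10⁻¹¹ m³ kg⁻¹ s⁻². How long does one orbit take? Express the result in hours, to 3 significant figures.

μ = GM = 6.674×10⁻¹¹ × 5.972×10²⁴ = 3.986×10¹⁴ m³/s².
r = 6847 km = 6.847×10⁶ m.
Kepler's third law: T = 2π√(r³/μ) = 2π√((6.847×10⁶)³ / 3.986×10¹⁴).
r³/μ = 8.054×10⁵ s², so T = 2π × 8.974×10² = 5.639×10³ s.
Converting: 5.639×10³ s ÷ 3600 = 1.566 hours.

T ≈ 1.57 hours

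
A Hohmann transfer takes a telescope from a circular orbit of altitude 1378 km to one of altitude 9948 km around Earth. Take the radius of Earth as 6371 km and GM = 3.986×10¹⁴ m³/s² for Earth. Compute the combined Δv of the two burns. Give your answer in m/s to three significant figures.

r₁ = 6371 + 1378 = 7749.0 km = 7.7490×10⁶ m.
r₂ = 6371 + 9948 = 16319 km = 1.6319×10⁷ m.
Transfer ellipse a_t = (r₁ + r₂)/2 = 1.203×10⁷ m.
At r₁: circular v_c1 = √(μ/r₁) = 7172 m/s; transfer-perigee v_p = √[μ(2/r₁ − 1/a_t)] = 8352 m/s.
Δv₁ = v_p − v_c1 = 1180 m/s.
At r₂: circular v_c2 = √(μ/r₂) = 4942 m/s; transfer-apogee v_a = √[μ(2/r₂ − 1/a_t)] = 3966 m/s.
Δv₂ = v_c2 − v_a = 976.3 m/s.
Total Δv = Δv₁ + Δv₂ = 2156 m/s.

Δv_total ≈ 2160 m/s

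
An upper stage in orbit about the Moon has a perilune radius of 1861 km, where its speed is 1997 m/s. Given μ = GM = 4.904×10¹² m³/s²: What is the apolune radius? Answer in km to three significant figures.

r_p = 1.861×10⁶ m.
Specific energy ε = v²/2 − μ/r = -6.411×10⁵ J/kg, so a = −μ/(2ε) = 3.824×10⁶ m.
The apsides satisfy r_p + r_a = 2a, so the apolune radius is 2a − r_p = 5.788×10⁶ m = 5787.9 km.

apolune radius ≈ 5790 km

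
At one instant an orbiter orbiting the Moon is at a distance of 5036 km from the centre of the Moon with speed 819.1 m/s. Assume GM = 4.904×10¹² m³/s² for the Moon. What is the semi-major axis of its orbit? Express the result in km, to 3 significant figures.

r = 5.036×10⁶ m.
Specific orbital energy ε = v²/2 − μ/r = (819.1)²/2 − 4.904×10¹²/5.036×10⁶ = -6.383×10⁵ J/kg.
Since ε = −μ/(2a), a = −μ/(2ε) = 3.841×10⁶ m = 3841.3 km.

a ≈ 3840 km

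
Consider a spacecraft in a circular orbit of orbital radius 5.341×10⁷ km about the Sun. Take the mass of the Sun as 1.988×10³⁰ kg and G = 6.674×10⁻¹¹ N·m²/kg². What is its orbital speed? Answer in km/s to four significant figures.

v ≈ 49.84 km/s

μ = GM = 6.674×10⁻¹¹ × 1.988×10³⁰ = 1.327×10²⁰ m³/s².
r = 5.341×10⁷ km = 5.341×10¹⁰ m.
For a circular orbit v = √(μ/r) = √(1.327×10²⁰ / 5.341×10¹⁰) = √(2.484×10⁹) = 49840 m/s.
That is 49.84 km/s.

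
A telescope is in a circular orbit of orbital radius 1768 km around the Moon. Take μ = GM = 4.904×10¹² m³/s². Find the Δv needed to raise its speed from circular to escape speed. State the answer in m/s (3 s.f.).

r = 1768 km = 1.768×10⁶ m.
Circular speed v_c = √(μ/r) = 1665 m/s.
Escape speed v_esc = √(2μ/r) = √2 × v_c = 2355 m/s.
Δv = v_esc − v_c = 689.9 m/s.

Δv ≈ 690 m/s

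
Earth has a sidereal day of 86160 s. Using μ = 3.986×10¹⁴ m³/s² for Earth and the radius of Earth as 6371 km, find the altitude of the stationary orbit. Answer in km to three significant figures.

A synchronous orbit has period T, so by Kepler's third law a = (μT²/4π²)^(1/3).
μT²/4π² = 3.986×10¹⁴ × (8.616×10⁴)² / 39.48 = 7.495×10²² m³.
a = 4.216×10⁷ m = 42163 km.
Altitude h = a − R = 42163 − 6371 = 35792 km.

h_sync ≈ 35800 km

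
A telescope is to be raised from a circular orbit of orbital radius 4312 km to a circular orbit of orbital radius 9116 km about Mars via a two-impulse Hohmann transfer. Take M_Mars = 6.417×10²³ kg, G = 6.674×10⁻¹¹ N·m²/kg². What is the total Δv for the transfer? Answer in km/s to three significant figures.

Δv_total ≈ 0.951 km/s

μ = GM = 6.674×10⁻¹¹ × 6.417×10²³ = 4.283×10¹³ m³/s².
r₁ = 4312 km = 4.312×10⁶ m.
r₂ = 9116 km = 9.116×10⁶ m.
Transfer ellipse a_t = (r₁ + r₂)/2 = 6.714×10⁶ m.
At r₁: circular v_c1 = √(μ/r₁) = 3152 m/s; transfer-periapsis v_p = √[μ(2/r₁ − 1/a_t)] = 3672 m/s.
Δv₁ = v_p − v_c1 = 520.7 m/s.
At r₂: circular v_c2 = √(μ/r₂) = 2167 m/s; transfer-apoapsis v_a = √[μ(2/r₂ − 1/a_t)] = 1737 m/s.
Δv₂ = v_c2 − v_a = 430.5 m/s.
Total Δv = Δv₁ + Δv₂ = 951.2 m/s = 0.9512 km/s.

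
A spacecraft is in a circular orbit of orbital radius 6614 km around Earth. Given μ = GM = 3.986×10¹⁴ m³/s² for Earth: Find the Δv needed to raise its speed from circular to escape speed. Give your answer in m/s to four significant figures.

r = 6614 km = 6.614×10⁶ m.
Circular speed v_c = √(μ/r) = 7763 m/s.
Escape speed v_esc = √(2μ/r) = √2 × v_c = 10980 m/s.
Δv = v_esc − v_c = 3216 m/s.

Δv ≈ 3216 m/s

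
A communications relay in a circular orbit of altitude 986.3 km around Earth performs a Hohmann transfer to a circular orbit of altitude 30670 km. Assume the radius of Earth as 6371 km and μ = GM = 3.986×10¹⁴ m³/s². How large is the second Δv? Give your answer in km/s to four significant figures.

r₁ = 6371 + 986.3 = 7357.3 km = 7.3573×10⁶ m.
r₂ = 6371 + 30670 = 37041 km = 3.7041×10⁷ m.
Transfer ellipse a_t = (r₁ + r₂)/2 = 2.220×10⁷ m.
At r₁: circular v_c1 = √(μ/r₁) = 7361 m/s; transfer-perigee v_p = √[μ(2/r₁ − 1/a_t)] = 9508 m/s.
At r₂: circular v_c2 = √(μ/r₂) = 3280 m/s; transfer-apogee v_a = √[μ(2/r₂ − 1/a_t)] = 1889 m/s.
Δv₂ = v_c2 − v_a = 1392 m/s.
= 1.392 km/s.

Δv ≈ 1.392 km/s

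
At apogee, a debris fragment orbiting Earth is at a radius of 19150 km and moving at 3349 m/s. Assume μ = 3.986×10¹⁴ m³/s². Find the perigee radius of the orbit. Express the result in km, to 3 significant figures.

r_a = 1.915×10⁷ m.
Specific energy ε = v²/2 − μ/r = -1.521×10⁷ J/kg, so a = −μ/(2ε) = 1.311×10⁷ m.
The apsides satisfy r_p + r_a = 2a, so the perigee radius is 2a − r_a = 7.062×10⁶ m = 7062.1 km.

perigee radius ≈ 7060 km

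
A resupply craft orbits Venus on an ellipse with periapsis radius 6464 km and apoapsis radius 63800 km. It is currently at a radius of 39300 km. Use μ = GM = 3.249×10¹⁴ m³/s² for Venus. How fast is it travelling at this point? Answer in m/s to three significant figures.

v ≈ 2700 m/s

Semi-major axis a = (r_p + r_a)/2 = 35132 km = 3.513×10⁷ m.
Vis-viva: v² = μ(2/r − 1/a) = 3.249×10¹⁴ × (5.089×10⁻⁸ − 2.846×10⁻⁸) = 7.286×10⁶ m²/s².
v = 2699 m/s.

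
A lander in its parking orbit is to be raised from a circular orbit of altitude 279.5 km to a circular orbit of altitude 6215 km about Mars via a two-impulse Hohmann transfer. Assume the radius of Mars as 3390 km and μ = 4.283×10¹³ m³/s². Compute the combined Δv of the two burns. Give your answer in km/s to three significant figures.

r₁ = 3390 + 279.5 = 3669.5 km = 3.6695×10⁶ m.
r₂ = 3390 + 6215 = 9605.0 km = 9.6050×10⁶ m.
Transfer ellipse a_t = (r₁ + r₂)/2 = 6.637×10⁶ m.
At r₁: circular v_c1 = √(μ/r₁) = 3416 m/s; transfer-periapsis v_p = √[μ(2/r₁ − 1/a_t)] = 4110 m/s.
Δv₁ = v_p − v_c1 = 693.4 m/s.
At r₂: circular v_c2 = √(μ/r₂) = 2112 m/s; transfer-apoapsis v_a = √[μ(2/r₂ − 1/a_t)] = 1570 m/s.
Δv₂ = v_c2 − v_a = 541.5 m/s.
Total Δv = Δv₁ + Δv₂ = 1235 m/s = 1.235 km/s.

Δv_total ≈ 1.23 km/s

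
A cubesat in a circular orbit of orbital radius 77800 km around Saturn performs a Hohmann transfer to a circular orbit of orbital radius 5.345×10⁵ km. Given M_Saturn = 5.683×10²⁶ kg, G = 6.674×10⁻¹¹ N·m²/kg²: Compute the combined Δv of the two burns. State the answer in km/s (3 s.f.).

μ = GM = 6.674×10⁻¹¹ × 5.683×10²⁶ = 3.793×10¹⁶ m³/s².
r₁ = 77800 km = 7.780×10⁷ m.
r₂ = 5.345×10⁵ km = 5.345×10⁸ m.
Transfer ellipse a_t = (r₁ + r₂)/2 = 3.062×10⁸ m.
At r₁: circular v_c1 = √(μ/r₁) = 22080 m/s; transfer-perikrone v_p = √[μ(2/r₁ − 1/a_t)] = 29170 m/s.
Δv₁ = v_p − v_c1 = 7095 m/s.
At r₂: circular v_c2 = √(μ/r₂) = 8424 m/s; transfer-apokrone v_a = √[μ(2/r₂ − 1/a_t)] = 4246 m/s.
Δv₂ = v_c2 − v_a = 4177 m/s.
Total Δv = Δv₁ + Δv₂ = 11270 m/s = 11.27 km/s.

Δv_total ≈ 11.3 km/s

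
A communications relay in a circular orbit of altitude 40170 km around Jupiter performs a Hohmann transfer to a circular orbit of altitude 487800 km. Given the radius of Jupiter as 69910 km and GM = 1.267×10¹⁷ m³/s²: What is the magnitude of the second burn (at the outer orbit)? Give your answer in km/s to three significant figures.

r₁ = 69910 + 40170 = 110080 km = 1.1008×10⁸ m.
r₂ = 69910 + 487800 = 557710 km = 5.5771×10⁸ m.
Transfer ellipse a_t = (r₁ + r₂)/2 = 3.339×10⁸ m.
At r₁: circular v_c1 = √(μ/r₁) = 33930 m/s; transfer-perijove v_p = √[μ(2/r₁ − 1/a_t)] = 43850 m/s.
At r₂: circular v_c2 = √(μ/r₂) = 15070 m/s; transfer-apojove v_a = √[μ(2/r₂ − 1/a_t)] = 8654 m/s.
Δv₂ = v_c2 − v_a = 6418 m/s.
= 6.418 km/s.

Δv ≈ 6.42 km/s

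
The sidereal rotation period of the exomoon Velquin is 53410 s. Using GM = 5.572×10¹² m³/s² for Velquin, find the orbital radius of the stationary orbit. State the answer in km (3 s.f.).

r_sync ≈ 7380 km

A synchronous orbit has period T, so by Kepler's third law a = (μT²/4π²)^(1/3).
μT²/4π² = 5.572×10¹² × (5.341×10⁴)² / 39.48 = 4.026×10²⁰ m³.
a = 7.384×10⁶ m = 7384.1 km.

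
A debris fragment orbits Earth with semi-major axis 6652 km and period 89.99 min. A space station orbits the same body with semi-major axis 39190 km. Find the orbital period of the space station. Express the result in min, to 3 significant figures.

T₂ ≈ 1290 min

Kepler's third law: T² ∝ a³, so T₂ = T₁ (a₂/a₁)^(3/2).
a₂/a₁ = 5.891, (a₂/a₁)^(3/2) = 14.30.
T₂ = 89.99 × 14.30 = 1287 min.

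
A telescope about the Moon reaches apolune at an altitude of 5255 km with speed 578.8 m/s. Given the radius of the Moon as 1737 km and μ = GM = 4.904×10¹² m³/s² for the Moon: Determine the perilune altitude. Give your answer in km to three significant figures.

perilune altitude ≈ 457 km

r_a = 1737 + 5255 = 6992.0 km = 6.992×10⁶ m.
Specific energy ε = v²/2 − μ/r = -5.339×10⁵ J/kg, so a = −μ/(2ε) = 4.593×10⁶ m.
The apsides satisfy r_p + r_a = 2a, so the perilune radius is 2a − r_a = 2.194×10⁶ m = 2193.8 km.
Perilune altitude = 2193.8 − 1737 = 456.79 km.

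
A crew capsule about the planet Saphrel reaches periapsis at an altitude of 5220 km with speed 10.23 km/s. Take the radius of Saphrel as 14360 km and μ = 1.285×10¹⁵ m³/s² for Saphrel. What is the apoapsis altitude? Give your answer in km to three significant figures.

r_p = 14360 + 5220 = 19580 km = 1.958×10⁷ m.
Specific energy ε = v²/2 − μ/r = -1.330×10⁷ J/kg, so a = −μ/(2ε) = 4.830×10⁷ m.
The apsides satisfy r_p + r_a = 2a, so the apoapsis radius is 2a − r_p = 7.702×10⁷ m = 77024 km.
Apoapsis altitude = 77024 − 14360 = 62664 km.

apoapsis altitude ≈ 62700 km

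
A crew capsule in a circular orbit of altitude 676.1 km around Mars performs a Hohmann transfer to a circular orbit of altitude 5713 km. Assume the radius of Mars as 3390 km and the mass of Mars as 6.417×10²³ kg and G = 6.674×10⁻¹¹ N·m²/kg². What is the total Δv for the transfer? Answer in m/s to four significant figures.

μ = GM = 6.674×10⁻¹¹ × 6.417×10²³ = 4.283×10¹³ m³/s².
r₁ = 3390 + 676.1 = 4066.1 km = 4.0661×10⁶ m.
r₂ = 3390 + 5713 = 9103.0 km = 9.1030×10⁶ m.
Transfer ellipse a_t = (r₁ + r₂)/2 = 6.585×10⁶ m.
At r₁: circular v_c1 = √(μ/r₁) = 3245 m/s; transfer-periapsis v_p = √[μ(2/r₁ − 1/a_t)] = 3816 m/s.
Δv₁ = v_p − v_c1 = 570.5 m/s.
At r₂: circular v_c2 = √(μ/r₂) = 2169 m/s; transfer-apoapsis v_a = √[μ(2/r₂ − 1/a_t)] = 1704 m/s.
Δv₂ = v_c2 − v_a = 464.6 m/s.
Total Δv = Δv₁ + Δv₂ = 1035 m/s.

Δv_total ≈ 1035 m/s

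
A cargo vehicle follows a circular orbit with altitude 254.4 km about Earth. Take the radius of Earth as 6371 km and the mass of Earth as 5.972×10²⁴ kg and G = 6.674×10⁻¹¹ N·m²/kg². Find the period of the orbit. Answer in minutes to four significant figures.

μ = GM = 6.674×10⁻¹¹ × 5.972×10²⁴ = 3.986×10¹⁴ m³/s².
r = 6371 + 254.4 = 6625.4 km = 6.6254×10⁶ m.
Kepler's third law: T = 2π√(r³/μ) = 2π√((6.625×10⁶)³ / 3.986×10¹⁴).
r³/μ = 7.297×10⁵ s², so T = 2π × 8.542×10² = 5.367×10³ s.
Converting: 5.367×10³ s ÷ 60.00 = 89.45 minutes.

T ≈ 89.45 minutes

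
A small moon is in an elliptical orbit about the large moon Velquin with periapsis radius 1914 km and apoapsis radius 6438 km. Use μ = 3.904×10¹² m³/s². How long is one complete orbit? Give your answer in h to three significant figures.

Semi-major axis a = (r_p + r_a)/2 = (1914.0 + 6438.0)/2 = 4176.0 km = 4.176×10⁶ m.
By Kepler's third law T = 2π√(a³/μ) = 2π × 4.319×10³ = 2.714×10⁴ s.
= 7.538 h.

T ≈ 7.54 h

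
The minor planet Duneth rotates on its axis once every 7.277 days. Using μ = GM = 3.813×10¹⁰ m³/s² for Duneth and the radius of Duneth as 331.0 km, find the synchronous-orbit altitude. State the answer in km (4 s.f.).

h_sync ≈ 6924 km

T = 7.277 days = 6.287×10⁵ s.
A synchronous orbit has period T, so by Kepler's third law a = (μT²/4π²)^(1/3).
μT²/4π² = 3.813×10¹⁰ × (6.287×10⁵)² / 39.48 = 3.818×10²⁰ m³.
a = 7.255×10⁶ m = 7254.6 km.
Altitude h = a − R = 7254.6 − 331.0 = 6923.6 km.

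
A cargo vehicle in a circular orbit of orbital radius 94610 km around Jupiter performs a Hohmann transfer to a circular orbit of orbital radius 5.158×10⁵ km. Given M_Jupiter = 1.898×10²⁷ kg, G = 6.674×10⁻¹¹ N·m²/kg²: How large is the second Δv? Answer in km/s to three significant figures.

μ = GM = 6.674×10⁻¹¹ × 1.898×10²⁷ = 1.267×10¹⁷ m³/s².
r₁ = 94610 km = 9.461×10⁷ m.
r₂ = 5.158×10⁵ km = 5.158×10⁸ m.
Transfer ellipse a_t = (r₁ + r₂)/2 = 3.052×10⁸ m.
At r₁: circular v_c1 = √(μ/r₁) = 36590 m/s; transfer-perijove v_p = √[μ(2/r₁ − 1/a_t)] = 47570 m/s.
At r₂: circular v_c2 = √(μ/r₂) = 15670 m/s; transfer-apojove v_a = √[μ(2/r₂ − 1/a_t)] = 8725 m/s.
Δv₂ = v_c2 − v_a = 6946 m/s.
= 6.946 km/s.

Δv ≈ 6.95 km/s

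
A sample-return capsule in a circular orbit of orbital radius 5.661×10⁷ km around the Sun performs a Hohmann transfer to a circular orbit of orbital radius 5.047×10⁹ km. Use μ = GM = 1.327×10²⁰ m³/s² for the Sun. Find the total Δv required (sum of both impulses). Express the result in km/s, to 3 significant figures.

r₁ = 5.661×10⁷ km = 5.661×10¹⁰ m.
r₂ = 5.047×10⁹ km = 5.047×10¹² m.
Transfer ellipse a_t = (r₁ + r₂)/2 = 2.552×10¹² m.
At r₁: circular v_c1 = √(μ/r₁) = 48420 m/s; transfer-perihelion v_p = √[μ(2/r₁ − 1/a_t)] = 68090 m/s.
Δv₁ = v_p − v_c1 = 19670 m/s.
At r₂: circular v_c2 = √(μ/r₂) = 5128 m/s; transfer-aphelion v_a = √[μ(2/r₂ − 1/a_t)] = 763.7 m/s.
Δv₂ = v_c2 − v_a = 4364 m/s.
Total Δv = Δv₁ + Δv₂ = 24040 m/s = 24.04 km/s.

Δv_total ≈ 24.0 km/s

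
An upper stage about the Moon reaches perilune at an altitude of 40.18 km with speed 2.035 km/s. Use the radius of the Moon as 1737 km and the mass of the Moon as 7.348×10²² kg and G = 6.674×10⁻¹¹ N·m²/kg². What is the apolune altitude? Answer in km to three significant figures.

μ = GM = 6.674×10⁻¹¹ × 7.348×10²² = 4.904×10¹² m³/s².
r_p = 1737 + 40.18 = 1777.2 km = 1.777×10⁶ m.
Specific energy ε = v²/2 − μ/r = -6.888×10⁵ J/kg, so a = −μ/(2ε) = 3.560×10⁶ m.
The apsides satisfy r_p + r_a = 2a, so the apolune radius is 2a − r_p = 5.342×10⁶ m = 5342.0 km.
Apolune altitude = 5342.0 − 1737 = 3605.0 km.

apolune altitude ≈ 3610 km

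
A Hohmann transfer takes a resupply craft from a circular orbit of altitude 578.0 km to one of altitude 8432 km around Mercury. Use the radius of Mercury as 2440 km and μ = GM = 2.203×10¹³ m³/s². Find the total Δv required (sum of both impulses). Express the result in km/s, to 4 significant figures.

Δv_total ≈ 1.164 km/s

r₁ = 2440 + 578.0 = 3018.0 km = 3.0180×10⁶ m.
r₂ = 2440 + 8432 = 10872 km = 1.0872×10⁷ m.
Transfer ellipse a_t = (r₁ + r₂)/2 = 6.945×10⁶ m.
At r₁: circular v_c1 = √(μ/r₁) = 2702 m/s; transfer-periherm v_p = √[μ(2/r₁ − 1/a_t)] = 3380 m/s.
Δv₁ = v_p − v_c1 = 678.6 m/s.
At r₂: circular v_c2 = √(μ/r₂) = 1423 m/s; transfer-apoherm v_a = √[μ(2/r₂ − 1/a_t)] = 938.4 m/s.
Δv₂ = v_c2 − v_a = 485.1 m/s.
Total Δv = Δv₁ + Δv₂ = 1164 m/s = 1.164 km/s.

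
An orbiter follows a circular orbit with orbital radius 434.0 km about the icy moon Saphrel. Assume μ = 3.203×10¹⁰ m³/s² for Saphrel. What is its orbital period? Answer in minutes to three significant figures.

T ≈ 167 minutes

r = 434.0 km = 4.340×10⁵ m.
Kepler's third law: T = 2π√(r³/μ) = 2π√((4.340×10⁵)³ / 3.203×10¹⁰).
r³/μ = 2.552×10⁶ s², so T = 2π × 1.598×10³ = 1.004×10⁴ s.
Converting: 1.004×10⁴ s ÷ 60.00 = 167.3 minutes.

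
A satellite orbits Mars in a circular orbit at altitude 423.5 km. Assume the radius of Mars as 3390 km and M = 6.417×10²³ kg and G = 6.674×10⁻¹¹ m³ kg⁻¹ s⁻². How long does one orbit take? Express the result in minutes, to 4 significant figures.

μ = GM = 6.674×10⁻¹¹ × 6.417×10²³ = 4.283×10¹³ m³/s².
r = 3390 + 423.5 = 3813.5 km = 3.8135×10⁶ m.
Kepler's third law: T = 2π√(r³/μ) = 2π√((3.814×10⁶)³ / 4.283×10¹³).
r³/μ = 1.295×10⁶ s², so T = 2π × 1.138×10³ = 7.150×10³ s.
Converting: 7.150×10³ s ÷ 60.00 = 119.2 minutes.

T ≈ 119.2 minutes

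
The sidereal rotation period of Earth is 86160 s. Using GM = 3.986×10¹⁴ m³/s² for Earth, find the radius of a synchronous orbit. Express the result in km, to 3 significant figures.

r_sync ≈ 42200 km

A synchronous orbit has period T, so by Kepler's third law a = (μT²/4π²)^(1/3).
μT²/4π² = 3.986×10¹⁴ × (8.616×10⁴)² / 39.48 = 7.495×10²² m³.
a = 4.216×10⁷ m = 42163 km.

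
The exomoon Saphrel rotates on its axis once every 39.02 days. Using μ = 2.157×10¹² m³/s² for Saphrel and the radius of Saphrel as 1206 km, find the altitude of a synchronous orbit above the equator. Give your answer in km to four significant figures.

T = 39.02 days = 3.371×10⁶ s.
A synchronous orbit has period T, so by Kepler's third law a = (μT²/4π²)^(1/3).
μT²/4π² = 2.157×10¹² × (3.371×10⁶)² / 39.48 = 6.210×10²³ m³.
a = 8.532×10⁷ m = 85316 km.
Altitude h = a − R = 85316 − 1206 = 84110 km.

h_sync ≈ 84110 km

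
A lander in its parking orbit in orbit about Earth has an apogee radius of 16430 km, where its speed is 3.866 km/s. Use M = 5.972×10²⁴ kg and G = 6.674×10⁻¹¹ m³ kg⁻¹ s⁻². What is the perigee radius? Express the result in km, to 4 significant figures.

perigee radius ≈ 7315 km

μ = GM = 6.674×10⁻¹¹ × 5.972×10²⁴ = 3.986×10¹⁴ m³/s².
r_a = 1.643×10⁷ m.
Specific energy ε = v²/2 − μ/r = -1.679×10⁷ J/kg, so a = −μ/(2ε) = 1.187×10⁷ m.
The apsides satisfy r_p + r_a = 2a, so the perigee radius is 2a − r_a = 7.315×10⁶ m = 7314.6 km.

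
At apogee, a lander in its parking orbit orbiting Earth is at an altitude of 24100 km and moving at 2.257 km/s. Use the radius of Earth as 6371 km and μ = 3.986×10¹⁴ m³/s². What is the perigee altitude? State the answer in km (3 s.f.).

perigee altitude ≈ 996 km

r_a = 6371 + 24100 = 30471 km = 3.047×10⁷ m.
Specific energy ε = v²/2 − μ/r = -1.053×10⁷ J/kg, so a = −μ/(2ε) = 1.892×10⁷ m.
The apsides satisfy r_p + r_a = 2a, so the perigee radius is 2a − r_a = 7.367×10⁶ m = 7367.4 km.
Perigee altitude = 7367.4 − 6371 = 996.42 km.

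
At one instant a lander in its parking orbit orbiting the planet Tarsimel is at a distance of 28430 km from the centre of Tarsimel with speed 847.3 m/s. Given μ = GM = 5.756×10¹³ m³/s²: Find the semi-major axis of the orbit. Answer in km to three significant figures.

r = 2.843×10⁷ m.
Vis-viva rearranged: 1/a = 2/r − v²/μ = 7.035×10⁻⁸ − 1.247×10⁻⁸ = 5.788×10⁻⁸ m⁻¹.
a = 1.728×10⁷ m = 17278 km.

a ≈ 17300 km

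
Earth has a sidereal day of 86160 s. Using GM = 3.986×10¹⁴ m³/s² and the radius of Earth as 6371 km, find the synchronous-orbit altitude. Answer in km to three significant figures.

h_sync ≈ 35800 km

A synchronous orbit has period T, so by Kepler's third law a = (μT²/4π²)^(1/3).
μT²/4π² = 3.986×10¹⁴ × (8.616×10⁴)² / 39.48 = 7.495×10²² m³.
a = 4.216×10⁷ m = 42163 km.
Altitude h = a − R = 42163 − 6371 = 35792 km.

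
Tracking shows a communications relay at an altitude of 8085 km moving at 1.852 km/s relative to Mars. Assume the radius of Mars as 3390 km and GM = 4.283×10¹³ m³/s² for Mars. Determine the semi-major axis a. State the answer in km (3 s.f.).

r = 3390 + 8085 = 11475 km = 1.148×10⁷ m.
Vis-viva rearranged: 1/a = 2/r − v²/μ = 1.743×10⁻⁷ − 8.008×10⁻⁸ = 9.421×10⁻⁸ m⁻¹.
a = 1.061×10⁷ m = 10615 km.

a ≈ 10600 km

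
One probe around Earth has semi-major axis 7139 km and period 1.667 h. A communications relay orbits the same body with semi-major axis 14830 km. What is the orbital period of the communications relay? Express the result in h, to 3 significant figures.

Kepler's third law: T² ∝ a³, so T₂ = T₁ (a₂/a₁)^(3/2).
a₂/a₁ = 2.077, (a₂/a₁)^(3/2) = 2.994.
T₂ = 1.667 × 2.994 = 4.991 h.

T₂ ≈ 4.99 h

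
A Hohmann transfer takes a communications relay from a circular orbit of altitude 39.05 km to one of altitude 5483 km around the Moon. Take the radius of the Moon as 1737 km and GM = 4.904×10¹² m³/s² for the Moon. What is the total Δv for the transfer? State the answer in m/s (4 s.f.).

Δv_total ≈ 749.9 m/s

r₁ = 1737 + 39.05 = 1776.0 km = 1.7760×10⁶ m.
r₂ = 1737 + 5483 = 7220.0 km = 7.2200×10⁶ m.
Transfer ellipse a_t = (r₁ + r₂)/2 = 4.498×10⁶ m.
At r₁: circular v_c1 = √(μ/r₁) = 1662 m/s; transfer-perilune v_p = √[μ(2/r₁ − 1/a_t)] = 2105 m/s.
Δv₁ = v_p − v_c1 = 443.6 m/s.
At r₂: circular v_c2 = √(μ/r₂) = 824.2 m/s; transfer-apolune v_a = √[μ(2/r₂ − 1/a_t)] = 517.9 m/s.
Δv₂ = v_c2 − v_a = 306.3 m/s.
Total Δv = Δv₁ + Δv₂ = 749.9 m/s.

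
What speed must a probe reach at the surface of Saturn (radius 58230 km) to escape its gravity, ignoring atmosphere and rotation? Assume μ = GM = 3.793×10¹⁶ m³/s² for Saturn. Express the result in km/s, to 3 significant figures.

v_esc ≈ 36.1 km/s

r = R = 5.823×10⁷ m.
Escape speed v_esc = √(2μ/r) = √(2 × 3.793×10¹⁶ / 5.823×10⁷) = √(1.303×10⁹) = 36090 m/s.
= 36.09 km/s.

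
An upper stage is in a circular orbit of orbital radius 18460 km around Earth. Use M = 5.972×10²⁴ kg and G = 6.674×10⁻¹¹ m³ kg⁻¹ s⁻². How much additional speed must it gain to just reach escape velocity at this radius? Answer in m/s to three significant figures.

μ = GM = 6.674×10⁻¹¹ × 5.972×10²⁴ = 3.986×10¹⁴ m³/s².
r = 18460 km = 1.846×10⁷ m.
Circular speed v_c = √(μ/r) = 4647 m/s.
Escape speed v_esc = √(2μ/r) = √2 × v_c = 6571 m/s.
Δv = v_esc − v_c = 1925 m/s.

Δv ≈ 1920 m/s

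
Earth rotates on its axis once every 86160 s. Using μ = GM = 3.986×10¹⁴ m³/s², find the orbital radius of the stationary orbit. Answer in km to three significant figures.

r_sync ≈ 42200 km

A synchronous orbit has period T, so by Kepler's third law a = (μT²/4π²)^(1/3).
μT²/4π² = 3.986×10¹⁴ × (8.616×10⁴)² / 39.48 = 7.495×10²² m³.
a = 4.216×10⁷ m = 42163 km.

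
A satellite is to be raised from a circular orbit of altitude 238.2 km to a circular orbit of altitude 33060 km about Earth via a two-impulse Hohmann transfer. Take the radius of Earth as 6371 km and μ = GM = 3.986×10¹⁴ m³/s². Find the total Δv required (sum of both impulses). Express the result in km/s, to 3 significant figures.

Δv_total ≈ 3.87 km/s

r₁ = 6371 + 238.2 = 6609.2 km = 6.6092×10⁶ m.
r₂ = 6371 + 33060 = 39431 km = 3.9431×10⁷ m.
Transfer ellipse a_t = (r₁ + r₂)/2 = 2.302×10⁷ m.
At r₁: circular v_c1 = √(μ/r₁) = 7766 m/s; transfer-perigee v_p = √[μ(2/r₁ − 1/a_t)] = 10160 m/s.
Δv₁ = v_p − v_c1 = 2398 m/s.
At r₂: circular v_c2 = √(μ/r₂) = 3179 m/s; transfer-apogee v_a = √[μ(2/r₂ − 1/a_t)] = 1704 m/s.
Δv₂ = v_c2 − v_a = 1476 m/s.
Total Δv = Δv₁ + Δv₂ = 3874 m/s = 3.874 km/s.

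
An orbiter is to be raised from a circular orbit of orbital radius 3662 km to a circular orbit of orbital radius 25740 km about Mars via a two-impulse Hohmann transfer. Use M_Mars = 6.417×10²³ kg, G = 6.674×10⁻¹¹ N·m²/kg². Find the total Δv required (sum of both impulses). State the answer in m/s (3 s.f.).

μ = GM = 6.674×10⁻¹¹ × 6.417×10²³ = 4.283×10¹³ m³/s².
r₁ = 3662 km = 3.662×10⁶ m.
r₂ = 25740 km = 2.574×10⁷ m.
Transfer ellipse a_t = (r₁ + r₂)/2 = 1.470×10⁷ m.
At r₁: circular v_c1 = √(μ/r₁) = 3420 m/s; transfer-periapsis v_p = √[μ(2/r₁ − 1/a_t)] = 4525 m/s.
Δv₁ = v_p − v_c1 = 1105 m/s.
At r₂: circular v_c2 = √(μ/r₂) = 1290 m/s; transfer-apoapsis v_a = √[μ(2/r₂ − 1/a_t)] = 643.8 m/s.
Δv₂ = v_c2 − v_a = 646.1 m/s.
Total Δv = Δv₁ + Δv₂ = 1751 m/s.

Δv_total ≈ 1750 m/s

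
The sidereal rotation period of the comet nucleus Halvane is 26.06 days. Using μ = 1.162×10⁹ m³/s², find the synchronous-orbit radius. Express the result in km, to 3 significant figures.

r_sync ≈ 5300 km

T = 26.06 days = 2.252×10⁶ s.
A synchronous orbit has period T, so by Kepler's third law a = (μT²/4π²)^(1/3).
μT²/4π² = 1.162×10⁹ × (2.252×10⁶)² / 39.48 = 1.492×10²⁰ m³.
a = 5.304×10⁶ m = 5304.0 km.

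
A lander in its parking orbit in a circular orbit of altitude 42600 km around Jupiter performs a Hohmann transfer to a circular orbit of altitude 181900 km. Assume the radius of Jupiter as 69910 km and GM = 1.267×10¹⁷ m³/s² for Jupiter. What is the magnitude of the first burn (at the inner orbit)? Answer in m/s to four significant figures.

r₁ = 69910 + 42600 = 112510 km = 1.1251×10⁸ m.
r₂ = 69910 + 181900 = 251810 km = 2.5181×10⁸ m.
Transfer ellipse a_t = (r₁ + r₂)/2 = 1.822×10⁸ m.
At r₁: circular v_c1 = √(μ/r₁) = 33560 m/s; transfer-perijove v_p = √[μ(2/r₁ − 1/a_t)] = 39460 m/s.
Δv₁ = v_p − v_c1 = 5897 m/s.

Δv ≈ 5897 m/s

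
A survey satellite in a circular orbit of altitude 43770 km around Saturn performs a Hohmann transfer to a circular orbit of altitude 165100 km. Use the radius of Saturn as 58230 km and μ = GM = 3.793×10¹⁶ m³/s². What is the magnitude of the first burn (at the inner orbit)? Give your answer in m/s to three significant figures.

r₁ = 58230 + 43770 = 102000 km = 1.0200×10⁸ m.
r₂ = 58230 + 165100 = 223330 km = 2.2333×10⁸ m.
Transfer ellipse a_t = (r₁ + r₂)/2 = 1.627×10⁸ m.
At r₁: circular v_c1 = √(μ/r₁) = 19280 m/s; transfer-perikrone v_p = √[μ(2/r₁ − 1/a_t)] = 22600 m/s.
Δv₁ = v_p − v_c1 = 3312 m/s.

Δv ≈ 3310 m/s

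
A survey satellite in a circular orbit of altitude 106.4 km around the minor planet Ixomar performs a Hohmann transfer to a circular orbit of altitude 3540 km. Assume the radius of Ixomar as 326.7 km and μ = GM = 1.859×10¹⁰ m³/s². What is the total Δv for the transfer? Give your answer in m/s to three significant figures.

r₁ = 326.7 + 106.4 = 433.10 km = 4.3310×10⁵ m.
r₂ = 326.7 + 3540 = 3866.7 km = 3.8667×10⁶ m.
Transfer ellipse a_t = (r₁ + r₂)/2 = 2.150×10⁶ m.
At r₁: circular v_c1 = √(μ/r₁) = 207.2 m/s; transfer-periapsis v_p = √[μ(2/r₁ − 1/a_t)] = 277.8 m/s.
Δv₁ = v_p − v_c1 = 70.67 m/s.
At r₂: circular v_c2 = √(μ/r₂) = 69.34 m/s; transfer-apoapsis v_a = √[μ(2/r₂ − 1/a_t)] = 31.12 m/s.
Δv₂ = v_c2 − v_a = 38.22 m/s.
Total Δv = Δv₁ + Δv₂ = 108.9 m/s.

Δv_total ≈ 109 m/s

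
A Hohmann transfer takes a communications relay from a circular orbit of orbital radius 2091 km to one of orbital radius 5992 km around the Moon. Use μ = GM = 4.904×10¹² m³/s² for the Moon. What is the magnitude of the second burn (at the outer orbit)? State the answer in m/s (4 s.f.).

r₁ = 2091 km = 2.091×10⁶ m.
r₂ = 5992 km = 5.992×10⁶ m.
Transfer ellipse a_t = (r₁ + r₂)/2 = 4.042×10⁶ m.
At r₁: circular v_c1 = √(μ/r₁) = 1531 m/s; transfer-perilune v_p = √[μ(2/r₁ − 1/a_t)] = 1865 m/s.
At r₂: circular v_c2 = √(μ/r₂) = 904.7 m/s; transfer-apolune v_a = √[μ(2/r₂ − 1/a_t)] = 650.7 m/s.
Δv₂ = v_c2 − v_a = 253.9 m/s.

Δv ≈ 253.9 m/s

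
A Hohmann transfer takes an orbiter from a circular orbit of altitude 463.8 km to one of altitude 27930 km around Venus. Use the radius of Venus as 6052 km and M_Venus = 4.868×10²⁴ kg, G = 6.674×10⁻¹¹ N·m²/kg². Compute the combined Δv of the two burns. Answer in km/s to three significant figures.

Δv_total ≈ 3.42 km/s

μ = GM = 6.674×10⁻¹¹ × 4.868×10²⁴ = 3.249×10¹⁴ m³/s².
r₁ = 6052 + 463.8 = 6515.8 km = 6.5158×10⁶ m.
r₂ = 6052 + 27930 = 33982 km = 3.3982×10⁷ m.
Transfer ellipse a_t = (r₁ + r₂)/2 = 2.025×10⁷ m.
At r₁: circular v_c1 = √(μ/r₁) = 7061 m/s; transfer-periapsis v_p = √[μ(2/r₁ − 1/a_t)] = 9148 m/s.
Δv₁ = v_p − v_c1 = 2086 m/s.
At r₂: circular v_c2 = √(μ/r₂) = 3092 m/s; transfer-apoapsis v_a = √[μ(2/r₂ − 1/a_t)] = 1754 m/s.
Δv₂ = v_c2 − v_a = 1338 m/s.
Total Δv = Δv₁ + Δv₂ = 3424 m/s = 3.424 km/s.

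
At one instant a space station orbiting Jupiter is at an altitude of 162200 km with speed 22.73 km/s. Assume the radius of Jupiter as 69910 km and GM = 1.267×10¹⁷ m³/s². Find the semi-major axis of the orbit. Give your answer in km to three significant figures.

r = 69910 + 162200 = 2.3211×10⁵ km = 2.321×10⁸ m.
Vis-viva rearranged: 1/a = 2/r − v²/μ = 8.617×10⁻⁹ − 4.078×10⁻⁹ = 4.539×10⁻⁹ m⁻¹.
a = 2.203×10⁸ m = 2.2032×10⁵ km.

a ≈ 2.20×10⁵ km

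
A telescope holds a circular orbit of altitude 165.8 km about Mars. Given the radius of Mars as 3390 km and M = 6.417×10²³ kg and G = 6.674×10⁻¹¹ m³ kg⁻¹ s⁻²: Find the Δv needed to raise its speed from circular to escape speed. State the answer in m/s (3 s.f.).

μ = GM = 6.674×10⁻¹¹ × 6.417×10²³ = 4.283×10¹³ m³/s².
r = 3390 + 165.8 = 3555.8 km = 3.5558×10⁶ m.
Circular speed v_c = √(μ/r) = 3470 m/s.
Escape speed v_esc = √(2μ/r) = √2 × v_c = 4908 m/s.
Δv = v_esc − v_c = 1438 m/s.

Δv ≈ 1440 m/s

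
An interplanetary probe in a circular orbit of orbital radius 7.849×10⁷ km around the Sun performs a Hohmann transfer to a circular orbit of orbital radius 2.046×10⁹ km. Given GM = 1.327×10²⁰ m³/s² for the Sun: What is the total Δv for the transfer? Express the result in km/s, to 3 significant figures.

Δv_total ≈ 21.8 km/s

r₁ = 7.849×10⁷ km = 7.849×10¹⁰ m.
r₂ = 2.046×10⁹ km = 2.046×10¹² m.
Transfer ellipse a_t = (r₁ + r₂)/2 = 1.062×10¹² m.
At r₁: circular v_c1 = √(μ/r₁) = 41120 m/s; transfer-perihelion v_p = √[μ(2/r₁ − 1/a_t)] = 57060 m/s.
Δv₁ = v_p − v_c1 = 15950 m/s.
At r₂: circular v_c2 = √(μ/r₂) = 8053 m/s; transfer-aphelion v_a = √[μ(2/r₂ − 1/a_t)] = 2189 m/s.
Δv₂ = v_c2 − v_a = 5864 m/s.
Total Δv = Δv₁ + Δv₂ = 21810 m/s = 21.81 km/s.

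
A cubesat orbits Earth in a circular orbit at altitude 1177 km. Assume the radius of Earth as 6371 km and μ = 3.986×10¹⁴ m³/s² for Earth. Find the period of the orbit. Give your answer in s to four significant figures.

r = 6371 + 1177 = 7548.0 km = 7.5480×10⁶ m.
Kepler's third law: T = 2π√(r³/μ) = 2π√((7.548×10⁶)³ / 3.986×10¹⁴).
r³/μ = 1.079×10⁶ s², so T = 2π × 1.039×10³ = 6.526×10³ s.

T ≈ 6526 s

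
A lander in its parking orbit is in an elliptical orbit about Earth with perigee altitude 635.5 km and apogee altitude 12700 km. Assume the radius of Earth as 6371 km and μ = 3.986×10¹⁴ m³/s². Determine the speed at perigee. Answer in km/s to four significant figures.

r_p = 6371 + 635.5 = 7006.5 km = 7.0065×10⁶ m.
r_a = 6371 + 12700 = 19071 km = 1.9071×10⁷ m.
Semi-major axis a = (r_p + r_a)/2 = 13039 km = 1.304×10⁷ m.
Vis-viva: v² = μ(2/r − 1/a) = 3.986×10¹⁴ × (2.854×10⁻⁷ − 7.669×10⁻⁸) = 8.321×10⁷ m²/s².
v = 9122 m/s = 9.122 km/s.

v ≈ 9.122 km/s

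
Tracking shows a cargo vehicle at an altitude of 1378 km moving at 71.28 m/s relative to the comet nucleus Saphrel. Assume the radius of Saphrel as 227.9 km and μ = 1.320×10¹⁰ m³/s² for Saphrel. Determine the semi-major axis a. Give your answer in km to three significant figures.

r = 227.9 + 1378 = 1605.9 km = 1.606×10⁶ m.
Specific orbital energy ε = v²/2 − μ/r = (71.28)²/2 − 1.320×10¹⁰/1.606×10⁶ = -5.679×10³ J/kg.
Since ε = −μ/(2a), a = −μ/(2ε) = 1.162×10⁶ m = 1162.1 km.

a ≈ 1160 km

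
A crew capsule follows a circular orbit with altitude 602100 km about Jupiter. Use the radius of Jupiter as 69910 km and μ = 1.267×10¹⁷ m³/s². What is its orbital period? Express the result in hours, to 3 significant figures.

T ≈ 85.4 hours

r = 69910 + 602100 = 672010 km = 6.7201×10⁸ m.
Kepler's third law: T = 2π√(r³/μ) = 2π√((6.720×10⁸)³ / 1.267×10¹⁷).
r³/μ = 2.395×10⁹ s², so T = 2π × 4.894×10⁴ = 3.075×10⁵ s.
Converting: 3.075×10⁵ s ÷ 3600 = 85.42 hours.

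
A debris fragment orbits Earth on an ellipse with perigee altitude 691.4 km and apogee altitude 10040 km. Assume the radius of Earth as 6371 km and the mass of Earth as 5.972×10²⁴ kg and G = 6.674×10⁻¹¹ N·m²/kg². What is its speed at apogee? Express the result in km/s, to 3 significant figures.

μ = GM = 6.674×10⁻¹¹ × 5.972×10²⁴ = 3.986×10¹⁴ m³/s².
r_p = 6371 + 691.4 = 7062.4 km = 7.0624×10⁶ m.
r_a = 6371 + 10040 = 16411 km = 1.6411×10⁷ m.
Semi-major axis a = (r_p + r_a)/2 = 11737 km = 1.174×10⁷ m.
Vis-viva: v² = μ(2/r − 1/a) = 3.986×10¹⁴ × (1.219×10⁻⁷ − 8.520×10⁻⁸) = 1.461×10⁷ m²/s².
v = 3823 m/s = 3.823 km/s.

v ≈ 3.82 km/s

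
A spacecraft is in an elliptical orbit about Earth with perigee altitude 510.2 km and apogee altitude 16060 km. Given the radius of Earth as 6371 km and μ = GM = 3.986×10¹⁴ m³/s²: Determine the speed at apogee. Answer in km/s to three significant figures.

r_p = 6371 + 510.2 = 6881.2 km = 6.8812×10⁶ m.
r_a = 6371 + 16060 = 22431 km = 2.2431×10⁷ m.
Semi-major axis a = (r_p + r_a)/2 = 14656 km = 1.466×10⁷ m.
Vis-viva: v² = μ(2/r − 1/a) = 3.986×10¹⁴ × (8.916×10⁻⁸ − 6.823×10⁻⁸) = 8.343×10⁶ m²/s².
v = 2888 m/s = 2.888 km/s.

v ≈ 2.89 km/s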